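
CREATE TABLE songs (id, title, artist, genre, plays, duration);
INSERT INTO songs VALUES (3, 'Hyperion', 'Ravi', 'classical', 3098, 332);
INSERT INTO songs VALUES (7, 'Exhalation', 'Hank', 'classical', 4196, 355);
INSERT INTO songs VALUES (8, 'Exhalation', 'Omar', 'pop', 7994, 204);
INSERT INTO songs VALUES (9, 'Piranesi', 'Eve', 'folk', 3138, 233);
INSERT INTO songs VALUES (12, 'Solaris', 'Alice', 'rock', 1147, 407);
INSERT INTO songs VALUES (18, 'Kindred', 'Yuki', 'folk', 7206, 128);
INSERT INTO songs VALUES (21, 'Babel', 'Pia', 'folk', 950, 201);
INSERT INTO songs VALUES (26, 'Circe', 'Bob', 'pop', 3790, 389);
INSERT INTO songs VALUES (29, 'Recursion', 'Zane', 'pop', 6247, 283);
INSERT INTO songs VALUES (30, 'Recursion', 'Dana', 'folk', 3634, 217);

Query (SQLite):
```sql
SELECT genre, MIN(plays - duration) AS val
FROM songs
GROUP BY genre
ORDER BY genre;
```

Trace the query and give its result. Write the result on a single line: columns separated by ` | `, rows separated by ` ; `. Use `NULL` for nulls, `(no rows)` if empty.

classical | 2766 ; folk | 749 ; pop | 3401 ; rock | 740

For each row compute plays - duration.
Group by genre; take MIN of the expression per group.
  classical: ids {3, 7} → MIN(plays - duration)=2766
  folk: ids {9, 18, 21, 30} → MIN(plays - duration)=749
  pop: ids {8, 26, 29} → MIN(plays - duration)=3401
  rock: ids {12} → MIN(plays - duration)=740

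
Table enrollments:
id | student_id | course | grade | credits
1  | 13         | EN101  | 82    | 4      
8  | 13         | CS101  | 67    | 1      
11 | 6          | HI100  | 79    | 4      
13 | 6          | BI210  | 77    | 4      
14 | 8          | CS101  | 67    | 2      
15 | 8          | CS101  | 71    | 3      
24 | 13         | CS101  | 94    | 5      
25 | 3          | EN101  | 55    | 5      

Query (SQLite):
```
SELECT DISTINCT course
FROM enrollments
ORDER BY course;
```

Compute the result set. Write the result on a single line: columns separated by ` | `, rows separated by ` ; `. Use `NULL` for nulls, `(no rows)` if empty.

Collect distinct course values from enrollments.

BI210 ; CS101 ; EN101 ; HI100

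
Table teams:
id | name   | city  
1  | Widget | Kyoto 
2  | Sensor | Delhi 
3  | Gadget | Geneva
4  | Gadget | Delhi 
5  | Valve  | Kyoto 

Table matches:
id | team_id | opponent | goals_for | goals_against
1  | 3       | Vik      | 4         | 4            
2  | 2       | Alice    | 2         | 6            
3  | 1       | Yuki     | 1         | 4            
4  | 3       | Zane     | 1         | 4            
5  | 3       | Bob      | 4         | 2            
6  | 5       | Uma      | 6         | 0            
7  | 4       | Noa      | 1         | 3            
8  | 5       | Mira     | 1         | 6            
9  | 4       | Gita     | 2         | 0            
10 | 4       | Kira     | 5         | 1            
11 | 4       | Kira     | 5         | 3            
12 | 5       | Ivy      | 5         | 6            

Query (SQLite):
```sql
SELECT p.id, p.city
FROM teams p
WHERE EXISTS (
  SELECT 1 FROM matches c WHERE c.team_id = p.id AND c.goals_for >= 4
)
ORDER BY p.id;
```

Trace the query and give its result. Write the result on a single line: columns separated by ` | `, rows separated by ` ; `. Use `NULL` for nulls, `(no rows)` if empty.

3 | Geneva ; 4 | Delhi ; 5 | Kyoto

For each teams row, check whether any matches with matching team_id has goals_for >= 4.
Keep rows where that is true.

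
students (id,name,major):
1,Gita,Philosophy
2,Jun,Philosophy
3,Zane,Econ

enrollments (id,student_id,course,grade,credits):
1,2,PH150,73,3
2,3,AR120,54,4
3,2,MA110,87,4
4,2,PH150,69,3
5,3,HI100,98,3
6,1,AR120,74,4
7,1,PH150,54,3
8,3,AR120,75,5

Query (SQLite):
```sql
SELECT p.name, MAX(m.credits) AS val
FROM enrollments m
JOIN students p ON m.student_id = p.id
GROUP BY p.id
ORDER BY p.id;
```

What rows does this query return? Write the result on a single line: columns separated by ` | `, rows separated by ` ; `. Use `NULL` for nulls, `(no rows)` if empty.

Gita | 4 ; Jun | 4 ; Zane | 5

Join each enrollments row to its students via student_id.
Group joined rows by students.id; compute MAX(m.credits) per group.
  1: ids {6, 7} → MAX(m.credits)=4
  2: ids {1, 3, 4} → MAX(m.credits)=4
  3: ids {2, 5, 8} → MAX(m.credits)=5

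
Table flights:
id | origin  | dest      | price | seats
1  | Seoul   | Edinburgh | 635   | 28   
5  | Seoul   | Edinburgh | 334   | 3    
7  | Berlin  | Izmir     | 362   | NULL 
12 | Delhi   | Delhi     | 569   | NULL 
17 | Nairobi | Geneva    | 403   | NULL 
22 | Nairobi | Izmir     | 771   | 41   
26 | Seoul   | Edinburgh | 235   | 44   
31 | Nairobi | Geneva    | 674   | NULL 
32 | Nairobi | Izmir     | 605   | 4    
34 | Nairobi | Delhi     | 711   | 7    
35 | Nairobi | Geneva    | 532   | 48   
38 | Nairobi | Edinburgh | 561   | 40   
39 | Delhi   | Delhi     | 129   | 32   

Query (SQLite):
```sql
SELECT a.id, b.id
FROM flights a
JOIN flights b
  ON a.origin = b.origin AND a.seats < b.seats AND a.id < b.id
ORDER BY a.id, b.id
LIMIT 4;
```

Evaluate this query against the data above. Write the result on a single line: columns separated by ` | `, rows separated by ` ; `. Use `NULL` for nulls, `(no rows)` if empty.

1 | 26 ; 5 | 26 ; 22 | 35 ; 32 | 34

Pairs (a,b) with same origin, a.seats < b.seats, a.id < b.id.
origin groups: Berlin:{7} Delhi:{12,39} Nairobi:{17,22,31,32,34,35,38} Seoul:{1,5,26}
Ordered by (a.id, b.id); first 4.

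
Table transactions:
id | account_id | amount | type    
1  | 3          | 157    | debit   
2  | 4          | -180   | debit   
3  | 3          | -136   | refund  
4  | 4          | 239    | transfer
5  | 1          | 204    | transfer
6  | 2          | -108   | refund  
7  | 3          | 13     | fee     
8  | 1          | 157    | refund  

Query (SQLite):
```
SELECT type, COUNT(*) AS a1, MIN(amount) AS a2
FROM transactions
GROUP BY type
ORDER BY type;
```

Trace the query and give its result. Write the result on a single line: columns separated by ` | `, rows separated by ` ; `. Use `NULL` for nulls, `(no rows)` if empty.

debit | 2 | -180 ; fee | 1 | 13 ; refund | 3 | -136 ; transfer | 2 | 204

Group transactions by type.
Per group compute: COUNT(*), MIN(amount).
  debit: ids {1, 2} → COUNT(*)=2, MIN(amount)=-180
  fee: ids {7} → COUNT(*)=1, MIN(amount)=13
  refund: ids {3, 6, 8} → COUNT(*)=3, MIN(amount)=-136
  transfer: ids {4, 5} → COUNT(*)=2, MIN(amount)=204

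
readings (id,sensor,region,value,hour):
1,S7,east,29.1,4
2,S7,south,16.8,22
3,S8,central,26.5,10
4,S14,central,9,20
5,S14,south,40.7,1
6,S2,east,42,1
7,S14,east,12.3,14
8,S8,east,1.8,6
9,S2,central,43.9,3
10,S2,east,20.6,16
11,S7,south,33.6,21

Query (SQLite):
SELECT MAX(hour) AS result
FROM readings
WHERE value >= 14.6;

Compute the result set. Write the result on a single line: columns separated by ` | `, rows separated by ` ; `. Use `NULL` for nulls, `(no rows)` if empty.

Rows where value >= 14.6 → hour values: [4, 22, 10, 1, 1, 3, 16, 21].
MAX of non-NULL values = 22.

22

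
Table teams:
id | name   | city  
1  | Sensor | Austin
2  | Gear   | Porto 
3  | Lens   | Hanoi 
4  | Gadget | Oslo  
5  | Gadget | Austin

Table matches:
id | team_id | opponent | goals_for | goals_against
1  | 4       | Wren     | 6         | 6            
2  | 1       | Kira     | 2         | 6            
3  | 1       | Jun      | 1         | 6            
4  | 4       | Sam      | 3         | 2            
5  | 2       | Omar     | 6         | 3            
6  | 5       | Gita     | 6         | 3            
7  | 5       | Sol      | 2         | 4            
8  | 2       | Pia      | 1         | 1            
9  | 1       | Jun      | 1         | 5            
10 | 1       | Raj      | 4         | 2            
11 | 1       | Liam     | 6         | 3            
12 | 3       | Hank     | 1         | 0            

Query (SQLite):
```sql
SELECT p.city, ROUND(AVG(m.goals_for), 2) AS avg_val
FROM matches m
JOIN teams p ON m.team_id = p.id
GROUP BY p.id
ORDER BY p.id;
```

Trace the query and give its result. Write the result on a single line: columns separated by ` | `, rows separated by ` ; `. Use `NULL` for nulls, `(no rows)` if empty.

Join each matches row to its teams via team_id.
Group joined rows by teams.id; compute ROUND(AVG(m.goals_for), 2) per group.
  1: ids {2, 3, 9, 10, 11} → ROUND(AVG(m.goals_for), 2)=2.8
  2: ids {5, 8} → ROUND(AVG(m.goals_for), 2)=3.5
  3: ids {12} → ROUND(AVG(m.goals_for), 2)=1
  4: ids {1, 4} → ROUND(AVG(m.goals_for), 2)=4.5
  5: ids {6, 7} → ROUND(AVG(m.goals_for), 2)=4

Austin | 2.8 ; Porto | 3.5 ; Hanoi | 1 ; Oslo | 4.5 ; Austin | 4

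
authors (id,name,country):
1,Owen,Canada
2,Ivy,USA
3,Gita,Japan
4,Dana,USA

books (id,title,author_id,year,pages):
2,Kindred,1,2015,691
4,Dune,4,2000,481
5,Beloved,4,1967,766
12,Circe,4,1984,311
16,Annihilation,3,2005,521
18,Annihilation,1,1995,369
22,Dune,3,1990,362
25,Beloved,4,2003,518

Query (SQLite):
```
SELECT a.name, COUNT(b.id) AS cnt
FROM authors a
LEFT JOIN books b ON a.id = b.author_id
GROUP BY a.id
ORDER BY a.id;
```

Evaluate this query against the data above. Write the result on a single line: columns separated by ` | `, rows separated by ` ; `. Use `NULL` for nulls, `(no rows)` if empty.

Owen | 2 ; Ivy | 0 ; Gita | 2 ; Dana | 4

LEFT JOIN keeps every authors row; unmatched ones get NULL for books columns.
Group by authors.id and compute COUNT(b.id). COUNT(col) of an all-NULL group is 0.
  1: ids {2, 18} → COUNT(b.id)=2
  2: ids {—} → COUNT(b.id)=0
  3: ids {16, 22} → COUNT(b.id)=2
  4: ids {4, 5, 12, 25} → COUNT(b.id)=4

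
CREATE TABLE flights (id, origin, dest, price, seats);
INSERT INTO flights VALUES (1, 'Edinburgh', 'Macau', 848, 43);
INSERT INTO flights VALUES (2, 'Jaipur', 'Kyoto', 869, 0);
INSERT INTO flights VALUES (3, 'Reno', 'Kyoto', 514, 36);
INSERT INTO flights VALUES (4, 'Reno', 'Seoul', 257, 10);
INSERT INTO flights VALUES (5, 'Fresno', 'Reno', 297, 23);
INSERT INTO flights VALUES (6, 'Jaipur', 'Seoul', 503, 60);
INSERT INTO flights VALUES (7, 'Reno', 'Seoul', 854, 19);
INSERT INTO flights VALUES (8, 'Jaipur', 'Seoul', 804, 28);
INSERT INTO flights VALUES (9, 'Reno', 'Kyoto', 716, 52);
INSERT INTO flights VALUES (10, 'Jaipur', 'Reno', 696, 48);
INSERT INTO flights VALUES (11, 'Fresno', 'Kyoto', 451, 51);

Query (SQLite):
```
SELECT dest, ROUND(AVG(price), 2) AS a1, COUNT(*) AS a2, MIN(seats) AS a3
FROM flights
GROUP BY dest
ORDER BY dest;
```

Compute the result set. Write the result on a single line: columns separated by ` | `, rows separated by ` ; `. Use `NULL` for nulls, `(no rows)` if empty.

Group flights by dest.
Per group compute: ROUND(AVG(price), 2), COUNT(*), MIN(seats).
  Kyoto: ids {2, 3, 9, 11} → ROUND(AVG(price), 2)=637.5, COUNT(*)=4, MIN(seats)=0
  Macau: ids {1} → ROUND(AVG(price), 2)=848, COUNT(*)=1, MIN(seats)=43
  Reno: ids {5, 10} → ROUND(AVG(price), 2)=496.5, COUNT(*)=2, MIN(seats)=23
  Seoul: ids {4, 6, 7, 8} → ROUND(AVG(price), 2)=604.5, COUNT(*)=4, MIN(seats)=10

Kyoto | 637.5 | 4 | 0 ; Macau | 848 | 1 | 43 ; Reno | 496.5 | 2 | 23 ; Seoul | 604.5 | 4 | 10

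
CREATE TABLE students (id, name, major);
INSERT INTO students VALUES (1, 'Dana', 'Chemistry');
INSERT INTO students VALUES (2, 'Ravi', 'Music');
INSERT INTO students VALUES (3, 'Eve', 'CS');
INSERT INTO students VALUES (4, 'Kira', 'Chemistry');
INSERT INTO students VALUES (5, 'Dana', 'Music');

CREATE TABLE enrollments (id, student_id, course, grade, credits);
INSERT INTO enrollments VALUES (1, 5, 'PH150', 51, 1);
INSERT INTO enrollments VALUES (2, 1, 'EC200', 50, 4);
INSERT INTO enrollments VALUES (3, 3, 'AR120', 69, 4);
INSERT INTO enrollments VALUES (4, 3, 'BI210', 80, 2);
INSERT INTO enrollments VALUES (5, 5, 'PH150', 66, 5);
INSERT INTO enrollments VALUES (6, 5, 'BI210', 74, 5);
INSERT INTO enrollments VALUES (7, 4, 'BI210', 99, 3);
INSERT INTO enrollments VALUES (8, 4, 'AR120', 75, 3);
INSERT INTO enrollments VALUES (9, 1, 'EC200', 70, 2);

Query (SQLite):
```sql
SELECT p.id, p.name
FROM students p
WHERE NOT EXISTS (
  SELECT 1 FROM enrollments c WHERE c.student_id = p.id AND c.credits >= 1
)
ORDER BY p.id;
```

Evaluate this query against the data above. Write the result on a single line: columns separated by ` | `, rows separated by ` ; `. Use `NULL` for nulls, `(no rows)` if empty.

2 | Ravi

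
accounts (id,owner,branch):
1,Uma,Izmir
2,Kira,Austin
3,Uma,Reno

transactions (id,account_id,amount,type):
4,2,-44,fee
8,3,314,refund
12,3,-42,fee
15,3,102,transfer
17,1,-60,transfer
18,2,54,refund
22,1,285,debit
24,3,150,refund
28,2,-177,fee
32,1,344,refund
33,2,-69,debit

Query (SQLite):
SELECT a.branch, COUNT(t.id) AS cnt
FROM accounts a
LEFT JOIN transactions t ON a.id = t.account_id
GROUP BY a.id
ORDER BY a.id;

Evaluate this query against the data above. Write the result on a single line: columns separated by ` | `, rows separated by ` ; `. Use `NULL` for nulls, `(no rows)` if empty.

Izmir | 3 ; Austin | 4 ; Reno | 4

LEFT JOIN keeps every accounts row; unmatched ones get NULL for transactions columns.
Group by accounts.id and compute COUNT(t.id). COUNT(col) of an all-NULL group is 0.
  1: ids {17, 22, 32} → COUNT(t.id)=3
  2: ids {4, 18, 28, 33} → COUNT(t.id)=4
  3: ids {8, 12, 15, 24} → COUNT(t.id)=4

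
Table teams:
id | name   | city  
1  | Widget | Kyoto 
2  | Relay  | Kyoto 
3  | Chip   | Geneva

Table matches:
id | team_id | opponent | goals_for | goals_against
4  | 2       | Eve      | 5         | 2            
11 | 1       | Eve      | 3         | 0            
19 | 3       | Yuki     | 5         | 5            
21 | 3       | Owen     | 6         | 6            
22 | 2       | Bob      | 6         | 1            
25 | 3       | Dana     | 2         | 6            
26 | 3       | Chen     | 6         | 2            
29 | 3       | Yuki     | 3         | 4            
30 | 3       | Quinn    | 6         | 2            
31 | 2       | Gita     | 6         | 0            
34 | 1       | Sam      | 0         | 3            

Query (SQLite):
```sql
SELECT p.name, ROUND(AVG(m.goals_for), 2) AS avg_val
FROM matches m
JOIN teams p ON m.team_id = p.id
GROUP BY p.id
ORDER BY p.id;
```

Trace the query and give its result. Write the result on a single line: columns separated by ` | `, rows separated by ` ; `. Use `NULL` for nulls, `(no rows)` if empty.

Join each matches row to its teams via team_id.
Group joined rows by teams.id; compute ROUND(AVG(m.goals_for), 2) per group.
  1: ids {11, 34} → ROUND(AVG(m.goals_for), 2)=1.5
  2: ids {4, 22, 31} → ROUND(AVG(m.goals_for), 2)=5.67
  3: ids {19, 21, 25, 26, 29, 30} → ROUND(AVG(m.goals_for), 2)=4.67

Widget | 1.5 ; Relay | 5.67 ; Chip | 4.67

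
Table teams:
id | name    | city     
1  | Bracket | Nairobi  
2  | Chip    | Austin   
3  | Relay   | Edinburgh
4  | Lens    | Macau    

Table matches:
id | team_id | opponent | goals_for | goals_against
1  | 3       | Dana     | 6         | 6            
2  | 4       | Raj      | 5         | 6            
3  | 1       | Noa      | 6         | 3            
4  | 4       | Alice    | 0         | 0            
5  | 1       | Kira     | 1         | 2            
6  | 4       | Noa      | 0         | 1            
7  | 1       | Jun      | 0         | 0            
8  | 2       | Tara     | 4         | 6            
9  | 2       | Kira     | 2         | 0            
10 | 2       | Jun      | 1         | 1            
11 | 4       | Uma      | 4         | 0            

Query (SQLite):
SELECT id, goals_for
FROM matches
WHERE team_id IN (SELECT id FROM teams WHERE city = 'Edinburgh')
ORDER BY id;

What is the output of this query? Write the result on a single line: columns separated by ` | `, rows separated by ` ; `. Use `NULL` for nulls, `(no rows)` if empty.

Inner query: teams.id where city = 'Edinburgh'.
Outer: keep matches rows whose team_id is in that set.
Inner query → {3}

1 | 6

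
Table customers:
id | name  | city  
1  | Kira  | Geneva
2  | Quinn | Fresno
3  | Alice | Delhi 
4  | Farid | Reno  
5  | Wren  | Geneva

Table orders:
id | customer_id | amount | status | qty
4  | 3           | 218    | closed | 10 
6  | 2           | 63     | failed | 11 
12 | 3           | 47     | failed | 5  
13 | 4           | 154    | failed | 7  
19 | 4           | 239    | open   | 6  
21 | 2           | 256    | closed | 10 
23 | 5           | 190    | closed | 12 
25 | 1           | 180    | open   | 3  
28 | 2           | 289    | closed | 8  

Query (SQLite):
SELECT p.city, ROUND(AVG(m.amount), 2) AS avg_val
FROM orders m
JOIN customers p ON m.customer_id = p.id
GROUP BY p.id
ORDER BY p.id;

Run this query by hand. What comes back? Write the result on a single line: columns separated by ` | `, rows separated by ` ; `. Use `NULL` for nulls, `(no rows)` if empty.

Geneva | 180 ; Fresno | 202.67 ; Delhi | 132.5 ; Reno | 196.5 ; Geneva | 190

Join each orders row to its customers via customer_id.
Group joined rows by customers.id; compute ROUND(AVG(m.amount), 2) per group.
  1: ids {25} → ROUND(AVG(m.amount), 2)=180
  2: ids {6, 21, 28} → ROUND(AVG(m.amount), 2)=202.67
  3: ids {4, 12} → ROUND(AVG(m.amount), 2)=132.5
  4: ids {13, 19} → ROUND(AVG(m.amount), 2)=196.5
  5: ids {23} → ROUND(AVG(m.amount), 2)=190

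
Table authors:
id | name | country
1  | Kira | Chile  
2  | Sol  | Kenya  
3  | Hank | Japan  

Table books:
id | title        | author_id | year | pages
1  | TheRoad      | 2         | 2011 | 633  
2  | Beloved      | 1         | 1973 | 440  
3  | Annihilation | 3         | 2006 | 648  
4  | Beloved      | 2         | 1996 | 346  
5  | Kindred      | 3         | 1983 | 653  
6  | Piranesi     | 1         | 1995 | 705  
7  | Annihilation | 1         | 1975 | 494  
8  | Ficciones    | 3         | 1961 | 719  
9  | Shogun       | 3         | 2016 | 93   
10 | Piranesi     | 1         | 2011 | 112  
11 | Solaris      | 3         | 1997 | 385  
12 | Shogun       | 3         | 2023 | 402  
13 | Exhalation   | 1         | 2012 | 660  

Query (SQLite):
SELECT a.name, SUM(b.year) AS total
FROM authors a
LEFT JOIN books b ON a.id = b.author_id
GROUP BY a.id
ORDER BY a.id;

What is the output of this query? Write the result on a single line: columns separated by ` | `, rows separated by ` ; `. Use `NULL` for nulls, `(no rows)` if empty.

Kira | 9966 ; Sol | 4007 ; Hank | 11986

LEFT JOIN keeps every authors row; unmatched ones get NULL for books columns.
Group by authors.id and compute SUM(b.year). SUM over an all-NULL group is NULL.
  1: ids {2, 6, 7, 10, 13} → SUM(b.year)=9966
  2: ids {1, 4} → SUM(b.year)=4007
  3: ids {3, 5, 8, 9, 11, 12} → SUM(b.year)=11986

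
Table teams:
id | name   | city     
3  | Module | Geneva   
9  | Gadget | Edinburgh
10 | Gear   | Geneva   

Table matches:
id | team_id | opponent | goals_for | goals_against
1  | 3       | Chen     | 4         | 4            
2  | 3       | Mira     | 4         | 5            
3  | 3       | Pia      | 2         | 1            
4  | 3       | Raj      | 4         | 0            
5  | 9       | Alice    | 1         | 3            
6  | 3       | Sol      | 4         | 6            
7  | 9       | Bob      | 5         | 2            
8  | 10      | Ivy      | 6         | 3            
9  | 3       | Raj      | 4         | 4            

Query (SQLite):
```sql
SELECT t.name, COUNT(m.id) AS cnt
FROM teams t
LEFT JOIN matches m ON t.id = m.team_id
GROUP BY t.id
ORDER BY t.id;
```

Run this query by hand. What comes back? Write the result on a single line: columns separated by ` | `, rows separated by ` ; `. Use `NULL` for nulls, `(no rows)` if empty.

LEFT JOIN keeps every teams row; unmatched ones get NULL for matches columns.
Group by teams.id and compute COUNT(m.id). COUNT(col) of an all-NULL group is 0.
  3: ids {1, 2, 3, 4, 6, 9} → COUNT(m.id)=6
  9: ids {5, 7} → COUNT(m.id)=2
  10: ids {8} → COUNT(m.id)=1

Module | 6 ; Gadget | 2 ; Gear | 1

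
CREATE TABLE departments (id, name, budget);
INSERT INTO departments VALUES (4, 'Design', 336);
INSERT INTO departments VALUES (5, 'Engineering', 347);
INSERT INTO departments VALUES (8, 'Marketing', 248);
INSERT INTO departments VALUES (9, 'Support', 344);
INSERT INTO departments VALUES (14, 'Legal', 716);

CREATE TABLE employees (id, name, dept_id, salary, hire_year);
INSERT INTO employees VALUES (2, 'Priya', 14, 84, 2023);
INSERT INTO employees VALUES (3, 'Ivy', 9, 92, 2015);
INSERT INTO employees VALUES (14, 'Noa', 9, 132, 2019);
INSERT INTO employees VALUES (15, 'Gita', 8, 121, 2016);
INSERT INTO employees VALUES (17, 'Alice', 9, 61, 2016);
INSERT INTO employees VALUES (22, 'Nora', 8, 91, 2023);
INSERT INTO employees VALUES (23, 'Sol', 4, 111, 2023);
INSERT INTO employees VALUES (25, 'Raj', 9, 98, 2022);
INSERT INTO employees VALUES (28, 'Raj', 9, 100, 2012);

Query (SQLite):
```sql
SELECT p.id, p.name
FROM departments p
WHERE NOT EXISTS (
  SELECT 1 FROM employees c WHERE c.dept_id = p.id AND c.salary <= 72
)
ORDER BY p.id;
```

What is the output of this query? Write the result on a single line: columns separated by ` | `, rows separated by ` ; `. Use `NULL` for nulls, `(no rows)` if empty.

4 | Design ; 5 | Engineering ; 8 | Marketing ; 14 | Legal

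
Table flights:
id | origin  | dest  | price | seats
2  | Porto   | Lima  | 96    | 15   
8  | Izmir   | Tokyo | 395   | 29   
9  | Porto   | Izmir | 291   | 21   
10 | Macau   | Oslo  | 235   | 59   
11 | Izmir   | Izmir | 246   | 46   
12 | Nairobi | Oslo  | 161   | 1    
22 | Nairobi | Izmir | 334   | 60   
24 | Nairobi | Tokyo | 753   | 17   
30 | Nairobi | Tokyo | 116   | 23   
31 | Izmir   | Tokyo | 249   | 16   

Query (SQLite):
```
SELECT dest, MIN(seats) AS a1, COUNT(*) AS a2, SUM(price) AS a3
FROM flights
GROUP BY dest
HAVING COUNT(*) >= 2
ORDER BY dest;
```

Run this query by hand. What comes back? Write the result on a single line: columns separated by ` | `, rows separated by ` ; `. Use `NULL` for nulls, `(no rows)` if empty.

Group flights by dest.
Per group compute: MIN(seats), COUNT(*), SUM(price).
HAVING: drop groups with fewer than 2 rows.
  Izmir: ids {9, 11, 22} → MIN(seats)=21, COUNT(*)=3, SUM(price)=871
  Lima: ids {2} → MIN(seats)=15, COUNT(*)=1, SUM(price)=96
  Oslo: ids {10, 12} → MIN(seats)=1, COUNT(*)=2, SUM(price)=396
  Tokyo: ids {8, 24, 30, 31} → MIN(seats)=16, COUNT(*)=4, SUM(price)=1513

Izmir | 21 | 3 | 871 ; Oslo | 1 | 2 | 396 ; Tokyo | 16 | 4 | 1513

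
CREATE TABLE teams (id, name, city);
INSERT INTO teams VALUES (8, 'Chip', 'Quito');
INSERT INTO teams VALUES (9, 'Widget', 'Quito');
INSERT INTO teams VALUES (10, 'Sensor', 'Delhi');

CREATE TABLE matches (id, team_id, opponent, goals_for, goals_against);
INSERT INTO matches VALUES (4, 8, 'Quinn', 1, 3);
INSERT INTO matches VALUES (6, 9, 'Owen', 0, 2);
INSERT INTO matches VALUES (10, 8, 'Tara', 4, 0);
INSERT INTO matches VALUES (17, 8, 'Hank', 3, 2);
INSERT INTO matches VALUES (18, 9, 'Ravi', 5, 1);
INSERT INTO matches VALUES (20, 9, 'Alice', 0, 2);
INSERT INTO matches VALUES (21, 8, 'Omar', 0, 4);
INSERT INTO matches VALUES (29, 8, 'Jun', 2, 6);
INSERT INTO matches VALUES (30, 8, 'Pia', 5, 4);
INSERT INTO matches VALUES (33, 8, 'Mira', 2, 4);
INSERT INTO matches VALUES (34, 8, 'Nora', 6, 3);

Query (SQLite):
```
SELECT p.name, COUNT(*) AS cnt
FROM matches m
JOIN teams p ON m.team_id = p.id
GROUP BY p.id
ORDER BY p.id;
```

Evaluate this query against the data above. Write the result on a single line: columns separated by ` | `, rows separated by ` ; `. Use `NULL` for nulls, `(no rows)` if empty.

Join each matches row to its teams via team_id.
Group joined rows by teams.id; compute COUNT(*) per group.
  8: ids {4, 10, 17, 21, 29, 30, 33, 34} → COUNT(*)=8
  9: ids {6, 18, 20} → COUNT(*)=3

Chip | 8 ; Widget | 3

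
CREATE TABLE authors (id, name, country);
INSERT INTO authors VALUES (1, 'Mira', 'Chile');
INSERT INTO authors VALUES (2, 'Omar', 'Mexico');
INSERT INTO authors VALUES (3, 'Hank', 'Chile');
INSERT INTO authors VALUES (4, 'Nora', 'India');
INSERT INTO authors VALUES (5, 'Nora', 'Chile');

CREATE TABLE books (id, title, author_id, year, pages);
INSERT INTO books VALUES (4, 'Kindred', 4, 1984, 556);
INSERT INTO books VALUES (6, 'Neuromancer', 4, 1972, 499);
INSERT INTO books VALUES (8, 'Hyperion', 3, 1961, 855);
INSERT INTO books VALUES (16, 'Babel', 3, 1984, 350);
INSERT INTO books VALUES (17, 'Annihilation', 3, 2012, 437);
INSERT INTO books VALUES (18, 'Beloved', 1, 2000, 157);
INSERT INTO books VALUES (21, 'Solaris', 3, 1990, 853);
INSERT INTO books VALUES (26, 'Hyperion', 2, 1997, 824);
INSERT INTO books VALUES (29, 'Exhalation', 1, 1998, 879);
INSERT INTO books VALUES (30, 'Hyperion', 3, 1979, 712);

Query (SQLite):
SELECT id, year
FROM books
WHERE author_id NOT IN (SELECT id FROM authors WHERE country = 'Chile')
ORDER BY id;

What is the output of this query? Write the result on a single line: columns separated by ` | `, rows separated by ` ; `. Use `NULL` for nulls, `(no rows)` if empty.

4 | 1984 ; 6 | 1972 ; 26 | 1997

Inner query: authors.id where country = 'Chile'.
Outer: keep books rows whose author_id is not in that set.
Inner query → {1, 3, 5}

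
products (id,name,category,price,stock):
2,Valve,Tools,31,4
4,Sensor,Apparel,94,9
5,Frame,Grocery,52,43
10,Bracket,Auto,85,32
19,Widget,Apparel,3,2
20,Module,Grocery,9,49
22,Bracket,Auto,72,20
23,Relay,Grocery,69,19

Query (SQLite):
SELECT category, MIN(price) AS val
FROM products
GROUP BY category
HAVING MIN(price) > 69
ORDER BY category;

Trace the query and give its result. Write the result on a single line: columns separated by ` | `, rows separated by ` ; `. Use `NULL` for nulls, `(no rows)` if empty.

Auto | 72

Partition products by category; compute MIN(price) within each group.
HAVING: keep groups where MIN(price) > 69.
  Apparel: ids {4, 19} → MIN(price)=3
  Auto: ids {10, 22} → MIN(price)=72
  Grocery: ids {5, 20, 23} → MIN(price)=9
  Tools: ids {2} → MIN(price)=31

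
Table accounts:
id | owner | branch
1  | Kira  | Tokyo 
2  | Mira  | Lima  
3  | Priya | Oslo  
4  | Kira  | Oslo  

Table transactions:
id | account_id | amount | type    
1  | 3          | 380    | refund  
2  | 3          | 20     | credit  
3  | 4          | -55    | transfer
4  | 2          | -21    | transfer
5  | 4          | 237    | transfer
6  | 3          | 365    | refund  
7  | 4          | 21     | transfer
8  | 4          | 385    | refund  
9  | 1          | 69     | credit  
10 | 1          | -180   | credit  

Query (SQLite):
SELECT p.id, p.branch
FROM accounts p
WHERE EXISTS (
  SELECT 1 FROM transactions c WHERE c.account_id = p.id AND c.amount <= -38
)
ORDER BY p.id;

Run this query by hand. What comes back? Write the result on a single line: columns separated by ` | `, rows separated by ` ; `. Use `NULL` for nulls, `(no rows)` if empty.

For each accounts row, check whether any transactions with matching account_id has amount <= -38.
Keep rows where that is true.

1 | Tokyo ; 4 | Oslo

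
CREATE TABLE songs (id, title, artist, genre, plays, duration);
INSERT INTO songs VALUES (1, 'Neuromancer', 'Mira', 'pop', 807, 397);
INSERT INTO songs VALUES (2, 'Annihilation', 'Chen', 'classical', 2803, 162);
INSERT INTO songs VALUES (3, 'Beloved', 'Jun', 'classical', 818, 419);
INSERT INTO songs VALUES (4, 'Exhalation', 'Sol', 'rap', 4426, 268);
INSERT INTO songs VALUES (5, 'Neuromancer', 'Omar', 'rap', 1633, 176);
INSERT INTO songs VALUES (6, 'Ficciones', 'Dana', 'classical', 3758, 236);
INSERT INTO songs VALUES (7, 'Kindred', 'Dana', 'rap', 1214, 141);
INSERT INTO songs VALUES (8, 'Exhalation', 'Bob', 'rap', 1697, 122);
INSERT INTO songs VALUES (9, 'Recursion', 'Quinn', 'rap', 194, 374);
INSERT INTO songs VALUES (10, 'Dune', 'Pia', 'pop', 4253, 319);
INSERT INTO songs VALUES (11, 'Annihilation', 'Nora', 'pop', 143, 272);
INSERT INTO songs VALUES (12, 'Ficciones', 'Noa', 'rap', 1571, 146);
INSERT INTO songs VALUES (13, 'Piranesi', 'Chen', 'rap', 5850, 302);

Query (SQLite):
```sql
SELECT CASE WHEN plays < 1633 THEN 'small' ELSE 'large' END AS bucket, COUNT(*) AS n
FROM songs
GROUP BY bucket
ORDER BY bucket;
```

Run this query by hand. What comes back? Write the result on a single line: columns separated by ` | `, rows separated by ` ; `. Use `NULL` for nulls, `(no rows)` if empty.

large | 7 ; small | 6

Bucket rows by plays < 1633 → 'small' else 'large'; count each bucket.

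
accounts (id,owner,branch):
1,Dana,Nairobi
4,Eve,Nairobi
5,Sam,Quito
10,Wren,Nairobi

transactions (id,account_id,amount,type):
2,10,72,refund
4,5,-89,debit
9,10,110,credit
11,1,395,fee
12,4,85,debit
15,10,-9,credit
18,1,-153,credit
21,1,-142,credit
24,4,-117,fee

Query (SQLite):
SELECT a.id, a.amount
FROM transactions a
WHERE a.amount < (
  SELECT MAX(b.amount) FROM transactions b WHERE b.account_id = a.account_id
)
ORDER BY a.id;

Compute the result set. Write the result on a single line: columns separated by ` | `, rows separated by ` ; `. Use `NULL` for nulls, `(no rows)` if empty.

For each transactions row a, compute MAX(amount) over rows sharing a.account_id.
Keep row a if a.amount < that per-group MAX.
  account_id=1: MAX(amount) = 395
  account_id=4: MAX(amount) = 85
  account_id=5: MAX(amount) = -89
  account_id=10: MAX(amount) = 110

2 | 72 ; 15 | -9 ; 18 | -153 ; 21 | -142 ; 24 | -117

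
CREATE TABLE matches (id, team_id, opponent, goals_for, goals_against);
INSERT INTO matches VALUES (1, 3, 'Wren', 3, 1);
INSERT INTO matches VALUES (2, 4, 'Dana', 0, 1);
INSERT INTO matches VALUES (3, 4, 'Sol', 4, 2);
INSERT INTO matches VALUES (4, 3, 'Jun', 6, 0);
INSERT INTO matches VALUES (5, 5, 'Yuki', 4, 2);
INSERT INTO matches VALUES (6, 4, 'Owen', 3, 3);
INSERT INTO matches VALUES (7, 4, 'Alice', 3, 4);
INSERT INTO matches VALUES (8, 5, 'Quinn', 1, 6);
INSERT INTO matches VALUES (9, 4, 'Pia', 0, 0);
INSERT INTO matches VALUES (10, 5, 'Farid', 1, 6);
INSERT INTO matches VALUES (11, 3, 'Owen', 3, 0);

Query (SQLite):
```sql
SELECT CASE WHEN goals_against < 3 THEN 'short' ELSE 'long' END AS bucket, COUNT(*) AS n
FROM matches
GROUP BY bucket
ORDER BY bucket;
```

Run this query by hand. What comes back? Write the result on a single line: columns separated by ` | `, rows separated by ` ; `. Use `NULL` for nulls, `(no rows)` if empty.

Bucket rows by goals_against < 3 → 'short' else 'long'; count each bucket.

long | 4 ; short | 7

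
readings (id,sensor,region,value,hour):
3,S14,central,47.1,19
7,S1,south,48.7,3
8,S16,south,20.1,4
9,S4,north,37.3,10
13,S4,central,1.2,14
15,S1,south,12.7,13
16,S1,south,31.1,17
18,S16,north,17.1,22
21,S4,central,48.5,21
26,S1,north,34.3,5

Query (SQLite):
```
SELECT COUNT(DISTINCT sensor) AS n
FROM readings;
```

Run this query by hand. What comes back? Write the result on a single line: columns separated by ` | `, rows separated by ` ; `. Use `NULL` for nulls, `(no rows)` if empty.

Count distinct non-NULL sensor values.

4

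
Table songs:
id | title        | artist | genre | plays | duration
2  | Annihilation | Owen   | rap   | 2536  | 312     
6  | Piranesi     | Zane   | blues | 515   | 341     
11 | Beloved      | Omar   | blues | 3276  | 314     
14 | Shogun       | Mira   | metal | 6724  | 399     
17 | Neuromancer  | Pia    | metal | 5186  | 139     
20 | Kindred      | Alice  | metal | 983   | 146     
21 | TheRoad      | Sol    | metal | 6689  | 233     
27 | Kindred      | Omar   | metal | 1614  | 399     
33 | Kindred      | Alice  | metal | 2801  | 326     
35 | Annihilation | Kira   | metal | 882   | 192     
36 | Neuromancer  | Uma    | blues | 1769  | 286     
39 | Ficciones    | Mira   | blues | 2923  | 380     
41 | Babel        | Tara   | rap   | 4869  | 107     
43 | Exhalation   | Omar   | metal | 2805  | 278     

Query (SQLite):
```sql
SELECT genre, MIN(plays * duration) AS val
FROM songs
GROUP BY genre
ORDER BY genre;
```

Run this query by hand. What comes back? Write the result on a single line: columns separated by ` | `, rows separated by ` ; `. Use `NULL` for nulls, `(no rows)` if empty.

For each row compute plays * duration.
Group by genre; take MIN of the expression per group.
  blues: ids {6, 11, 36, 39} → MIN(plays * duration)=175615
  metal: ids {14, 17, 20, 21, 27, 33, 35, 43} → MIN(plays * duration)=143518
  rap: ids {2, 41} → MIN(plays * duration)=520983

blues | 175615 ; metal | 143518 ; rap | 520983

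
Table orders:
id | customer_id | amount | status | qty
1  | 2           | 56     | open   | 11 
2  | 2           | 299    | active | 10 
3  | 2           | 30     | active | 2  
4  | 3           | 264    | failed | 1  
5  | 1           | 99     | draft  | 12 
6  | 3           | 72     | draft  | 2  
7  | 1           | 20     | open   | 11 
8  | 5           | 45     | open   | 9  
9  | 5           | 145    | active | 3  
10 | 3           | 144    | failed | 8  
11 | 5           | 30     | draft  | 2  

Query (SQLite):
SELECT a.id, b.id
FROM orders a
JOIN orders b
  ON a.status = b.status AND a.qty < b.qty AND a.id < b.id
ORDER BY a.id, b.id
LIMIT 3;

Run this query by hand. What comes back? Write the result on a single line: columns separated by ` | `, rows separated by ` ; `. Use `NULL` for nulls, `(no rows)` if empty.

Pairs (a,b) with same status, a.qty < b.qty, a.id < b.id.
status groups: active:{2,3,9} draft:{5,6,11} failed:{4,10} open:{1,7,8}
Ordered by (a.id, b.id); first 3.

3 | 9 ; 4 | 10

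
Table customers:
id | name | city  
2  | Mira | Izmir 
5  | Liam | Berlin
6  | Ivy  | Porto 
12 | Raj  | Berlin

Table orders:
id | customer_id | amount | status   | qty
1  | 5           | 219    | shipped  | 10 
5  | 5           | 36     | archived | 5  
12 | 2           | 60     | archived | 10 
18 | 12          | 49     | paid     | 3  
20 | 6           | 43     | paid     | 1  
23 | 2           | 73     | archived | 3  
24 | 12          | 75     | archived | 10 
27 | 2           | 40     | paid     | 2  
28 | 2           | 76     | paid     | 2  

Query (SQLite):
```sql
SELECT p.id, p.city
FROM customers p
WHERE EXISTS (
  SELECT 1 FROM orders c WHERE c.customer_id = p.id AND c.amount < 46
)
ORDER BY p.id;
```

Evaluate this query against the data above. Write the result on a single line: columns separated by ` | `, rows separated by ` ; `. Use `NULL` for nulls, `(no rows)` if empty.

For each customers row, check whether any orders with matching customer_id has amount < 46.
Keep rows where that is true.

2 | Izmir ; 5 | Berlin ; 6 | Porto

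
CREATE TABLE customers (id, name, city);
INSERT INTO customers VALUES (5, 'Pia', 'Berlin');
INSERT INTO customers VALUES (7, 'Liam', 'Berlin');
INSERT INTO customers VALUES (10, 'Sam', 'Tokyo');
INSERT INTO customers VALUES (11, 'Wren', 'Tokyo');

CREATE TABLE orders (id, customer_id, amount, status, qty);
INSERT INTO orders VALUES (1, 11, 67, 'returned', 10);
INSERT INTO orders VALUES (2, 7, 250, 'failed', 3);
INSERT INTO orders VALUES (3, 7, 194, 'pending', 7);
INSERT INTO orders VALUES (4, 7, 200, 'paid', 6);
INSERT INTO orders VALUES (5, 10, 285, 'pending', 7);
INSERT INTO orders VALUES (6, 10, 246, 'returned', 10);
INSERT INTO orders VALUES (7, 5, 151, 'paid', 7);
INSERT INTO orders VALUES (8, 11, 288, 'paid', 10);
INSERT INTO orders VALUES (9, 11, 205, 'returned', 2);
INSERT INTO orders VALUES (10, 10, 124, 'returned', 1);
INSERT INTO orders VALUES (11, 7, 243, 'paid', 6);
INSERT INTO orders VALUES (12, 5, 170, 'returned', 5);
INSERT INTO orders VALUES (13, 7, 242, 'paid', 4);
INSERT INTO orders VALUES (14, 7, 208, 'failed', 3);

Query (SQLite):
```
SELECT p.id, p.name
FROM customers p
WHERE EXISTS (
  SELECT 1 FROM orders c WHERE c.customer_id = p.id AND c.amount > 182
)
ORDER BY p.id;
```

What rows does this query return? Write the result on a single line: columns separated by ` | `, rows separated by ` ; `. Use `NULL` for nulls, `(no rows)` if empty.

7 | Liam ; 10 | Sam ; 11 | Wren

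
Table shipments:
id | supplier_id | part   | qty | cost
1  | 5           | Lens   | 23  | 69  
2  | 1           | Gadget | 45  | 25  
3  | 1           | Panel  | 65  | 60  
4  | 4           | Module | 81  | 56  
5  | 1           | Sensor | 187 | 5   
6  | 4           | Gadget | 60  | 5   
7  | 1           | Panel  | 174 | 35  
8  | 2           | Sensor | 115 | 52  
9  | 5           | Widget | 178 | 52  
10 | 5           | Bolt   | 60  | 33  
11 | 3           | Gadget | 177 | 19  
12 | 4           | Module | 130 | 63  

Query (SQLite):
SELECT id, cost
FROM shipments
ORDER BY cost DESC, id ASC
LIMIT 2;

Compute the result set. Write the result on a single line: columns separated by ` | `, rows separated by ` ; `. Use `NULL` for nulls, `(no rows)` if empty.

Sort by cost desc, tiebreak id asc: (69, id=1), (63, id=12), (60, id=3), (56, id=4), (52, id=8) …. Take first 2.

1 | 69 ; 12 | 63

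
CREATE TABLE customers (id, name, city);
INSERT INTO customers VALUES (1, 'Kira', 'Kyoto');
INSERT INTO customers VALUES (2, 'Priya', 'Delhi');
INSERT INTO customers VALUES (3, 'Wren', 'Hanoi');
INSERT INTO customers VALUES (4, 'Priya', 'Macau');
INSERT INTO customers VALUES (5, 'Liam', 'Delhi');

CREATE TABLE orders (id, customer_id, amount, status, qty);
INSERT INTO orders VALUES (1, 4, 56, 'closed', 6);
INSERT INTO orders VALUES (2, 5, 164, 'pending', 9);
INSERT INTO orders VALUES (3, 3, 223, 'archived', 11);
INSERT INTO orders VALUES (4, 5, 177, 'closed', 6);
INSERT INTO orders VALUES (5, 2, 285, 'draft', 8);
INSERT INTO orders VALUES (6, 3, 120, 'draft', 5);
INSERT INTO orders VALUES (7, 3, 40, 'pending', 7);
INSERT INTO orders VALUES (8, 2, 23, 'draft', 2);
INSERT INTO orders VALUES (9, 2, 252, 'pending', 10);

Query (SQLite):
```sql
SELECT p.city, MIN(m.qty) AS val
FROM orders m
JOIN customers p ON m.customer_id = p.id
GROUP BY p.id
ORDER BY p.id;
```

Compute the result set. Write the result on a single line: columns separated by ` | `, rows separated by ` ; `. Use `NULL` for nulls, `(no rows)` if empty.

Join each orders row to its customers via customer_id.
Group joined rows by customers.id; compute MIN(m.qty) per group.
  2: ids {5, 8, 9} → MIN(m.qty)=2
  3: ids {3, 6, 7} → MIN(m.qty)=5
  4: ids {1} → MIN(m.qty)=6
  5: ids {2, 4} → MIN(m.qty)=6

Delhi | 2 ; Hanoi | 5 ; Macau | 6 ; Delhi | 6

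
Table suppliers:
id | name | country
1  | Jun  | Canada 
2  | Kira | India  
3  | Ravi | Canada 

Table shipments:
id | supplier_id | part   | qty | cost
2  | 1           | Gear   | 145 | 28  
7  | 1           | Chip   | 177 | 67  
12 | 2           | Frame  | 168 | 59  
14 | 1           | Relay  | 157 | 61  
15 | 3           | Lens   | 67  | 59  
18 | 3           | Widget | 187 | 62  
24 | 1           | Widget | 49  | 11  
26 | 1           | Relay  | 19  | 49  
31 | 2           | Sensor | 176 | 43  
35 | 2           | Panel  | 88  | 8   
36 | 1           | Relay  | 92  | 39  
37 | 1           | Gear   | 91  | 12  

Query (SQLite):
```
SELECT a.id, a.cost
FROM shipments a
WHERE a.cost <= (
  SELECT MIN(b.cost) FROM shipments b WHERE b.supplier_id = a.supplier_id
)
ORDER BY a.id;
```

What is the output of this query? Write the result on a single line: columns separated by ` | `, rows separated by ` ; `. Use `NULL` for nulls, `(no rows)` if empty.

15 | 59 ; 24 | 11 ; 35 | 8

For each shipments row a, compute MIN(cost) over rows sharing a.supplier_id.
Keep row a if a.cost <= that per-group MIN.
  supplier_id=1: MIN(cost) = 11
  supplier_id=2: MIN(cost) = 8
  supplier_id=3: MIN(cost) = 59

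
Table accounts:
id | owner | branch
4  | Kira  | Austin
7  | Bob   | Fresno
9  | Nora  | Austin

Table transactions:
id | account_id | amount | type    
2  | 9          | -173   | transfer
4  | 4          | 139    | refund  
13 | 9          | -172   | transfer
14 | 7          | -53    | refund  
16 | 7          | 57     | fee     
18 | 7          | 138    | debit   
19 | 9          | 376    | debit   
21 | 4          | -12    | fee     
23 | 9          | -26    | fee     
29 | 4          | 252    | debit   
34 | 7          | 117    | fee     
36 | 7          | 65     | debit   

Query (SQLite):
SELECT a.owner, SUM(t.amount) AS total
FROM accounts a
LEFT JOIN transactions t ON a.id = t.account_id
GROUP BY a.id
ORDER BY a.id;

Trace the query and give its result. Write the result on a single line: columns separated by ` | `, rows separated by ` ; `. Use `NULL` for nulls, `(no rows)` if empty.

LEFT JOIN keeps every accounts row; unmatched ones get NULL for transactions columns.
Group by accounts.id and compute SUM(t.amount). SUM over an all-NULL group is NULL.
  4: ids {4, 21, 29} → SUM(t.amount)=379
  7: ids {14, 16, 18, 34, 36} → SUM(t.amount)=324
  9: ids {2, 13, 19, 23} → SUM(t.amount)=5

Kira | 379 ; Bob | 324 ; Nora | 5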